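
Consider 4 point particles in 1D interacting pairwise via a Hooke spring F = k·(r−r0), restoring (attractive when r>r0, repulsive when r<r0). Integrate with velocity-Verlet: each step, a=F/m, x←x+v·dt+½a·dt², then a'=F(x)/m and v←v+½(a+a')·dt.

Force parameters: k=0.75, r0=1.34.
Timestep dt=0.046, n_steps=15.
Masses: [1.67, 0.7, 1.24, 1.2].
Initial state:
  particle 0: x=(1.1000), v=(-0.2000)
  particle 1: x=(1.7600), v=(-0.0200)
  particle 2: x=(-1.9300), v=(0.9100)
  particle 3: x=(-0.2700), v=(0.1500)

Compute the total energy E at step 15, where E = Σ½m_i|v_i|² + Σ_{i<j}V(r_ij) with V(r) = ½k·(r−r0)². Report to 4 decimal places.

4.0892

step 0: x0=(1.1000) x1=(1.7600) x2=(-1.9300) x3=(-0.2700)
step 1: x0=(1.0897) x1=(1.7564) x2=(-1.8853) x3=(-0.2628)
step 2: x0=(1.0771) x1=(1.7476) x2=(-1.8353) x3=(-0.2551)
step 3: x0=(1.0624) x1=(1.7337) x2=(-1.7801) x3=(-0.2469)
step 4: x0=(1.0457) x1=(1.7149) x2=(-1.7199) x3=(-0.2381)
step 5: x0=(1.0271) x1=(1.6915) x2=(-1.6550) x3=(-0.2287)
step 6: x0=(1.0066) x1=(1.6638) x2=(-1.5857) x3=(-0.2188)
step 7: x0=(0.9844) x1=(1.6321) x2=(-1.5124) x3=(-0.2084)
step 8: x0=(0.9606) x1=(1.5967) x2=(-1.4353) x3=(-0.1975)
step 9: x0=(0.9353) x1=(1.5581) x2=(-1.3548) x3=(-0.1860)
step 10: x0=(0.9086) x1=(1.5166) x2=(-1.2713) x3=(-0.1741)
step 11: x0=(0.8806) x1=(1.4726) x2=(-1.1852) x3=(-0.1618)
step 12: x0=(0.8515) x1=(1.4268) x2=(-1.0968) x3=(-0.1490)
step 13: x0=(0.8215) x1=(1.3794) x2=(-1.0067) x3=(-0.1358)
step 14: x0=(0.7906) x1=(1.3310) x2=(-0.9152) x3=(-0.1223)
step 15: x0=(0.7590) x1=(1.2822) x2=(-0.8228) x3=(-0.1085)
step 0 velocities: v0=(-0.2000) v1=(-0.0200) v2=(0.9100) v3=(0.1500)
step 0: KE=0.5605, PE=3.5326, E=4.0931
step 15 velocities: v0=(-0.6929) v1=(-1.0622) v2=(2.0141) v3=(0.3030)
step 15: KE=3.3661, PE=0.7231, E=4.0892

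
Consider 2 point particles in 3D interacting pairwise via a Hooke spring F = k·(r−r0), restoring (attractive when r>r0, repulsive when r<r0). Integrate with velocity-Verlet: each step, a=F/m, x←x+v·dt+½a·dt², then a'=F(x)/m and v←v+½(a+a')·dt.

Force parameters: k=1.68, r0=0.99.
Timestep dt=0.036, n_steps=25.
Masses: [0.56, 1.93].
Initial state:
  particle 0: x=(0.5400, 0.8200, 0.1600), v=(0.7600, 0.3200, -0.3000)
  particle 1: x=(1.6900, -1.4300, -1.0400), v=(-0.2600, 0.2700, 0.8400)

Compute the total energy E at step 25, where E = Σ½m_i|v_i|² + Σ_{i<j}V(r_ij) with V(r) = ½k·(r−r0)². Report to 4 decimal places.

3.7753

step 0: x0=(0.5400, 0.8200, 0.1600) x1=(1.6900, -1.4300, -1.0400)
step 1: x0=(0.5688, 0.8287, 0.1477) x1=(1.6802, -1.4195, -1.0093)
step 2: x0=(0.6004, 0.8318, 0.1325) x1=(1.6696, -1.4073, -0.9778)
step 3: x0=(0.6346, 0.8293, 0.1146) x1=(1.6583, -1.3935, -0.9455)
step 4: x0=(0.6713, 0.8214, 0.0940) x1=(1.6462, -1.3782, -0.9124)
step 5: x0=(0.7104, 0.8083, 0.0711) x1=(1.6335, -1.3613, -0.8787)
step 6: x0=(0.7517, 0.7899, 0.0459) x1=(1.6201, -1.3429, -0.8442)
step 7: x0=(0.7950, 0.7666, 0.0186) x1=(1.6061, -1.3231, -0.8092)
step 8: x0=(0.8401, 0.7386, -0.0106) x1=(1.5916, -1.3019, -0.7737)
step 9: x0=(0.8869, 0.7060, -0.0415) x1=(1.5766, -1.2793, -0.7376)
step 10: x0=(0.9352, 0.6691, -0.0738) x1=(1.5611, -1.2556, -0.7011)
step 11: x0=(0.9847, 0.6283, -0.1075) x1=(1.5453, -1.2307, -0.6642)
step 12: x0=(1.0354, 0.5837, -0.1422) x1=(1.5292, -1.2047, -0.6270)
step 13: x0=(1.0871, 0.5358, -0.1779) x1=(1.5128, -1.1777, -0.5896)
step 14: x0=(1.1394, 0.4849, -0.2143) x1=(1.4962, -1.1499, -0.5519)
step 15: x0=(1.1924, 0.4313, -0.2513) x1=(1.4794, -1.1213, -0.5141)
step 16: x0=(1.2458, 0.3754, -0.2886) x1=(1.4625, -1.0920, -0.4761)
step 17: x0=(1.2994, 0.3176, -0.3262) x1=(1.4455, -1.0622, -0.4381)
step 18: x0=(1.3533, 0.2583, -0.3639) x1=(1.4284, -1.0319, -0.4001)
step 19: x0=(1.4072, 0.1977, -0.4016) x1=(1.4114, -1.0013, -0.3620)
step 20: x0=(1.4611, 0.1364, -0.4394) x1=(1.3943, -0.9704, -0.3240)
step 21: x0=(1.5149, 0.0745, -0.4770) x1=(1.3773, -0.9394, -0.2859)
step 22: x0=(1.5688, 0.0125, -0.5147) x1=(1.3602, -0.9083, -0.2479)
step 23: x0=(1.6226, -0.0495, -0.5523) x1=(1.3432, -0.8773, -0.2099)
step 24: x0=(1.6765, -0.1113, -0.5900) x1=(1.3261, -0.8463, -0.1718)
step 25: x0=(1.7306, -0.1729, -0.6279) x1=(1.3090, -0.8153, -0.1337)
step 0 velocities: v0=(0.7600, 0.3200, -0.3000) v1=(-0.2600, 0.2700, 0.8400)
step 0: KE=1.0321, PE=2.7438, E=3.7759
step 25 velocities: v0=(1.5025, -1.7079, -1.0536) v1=(-0.4755, 0.8584, 1.0586)
step 25: KE=3.7704, PE=0.0049, E=3.7753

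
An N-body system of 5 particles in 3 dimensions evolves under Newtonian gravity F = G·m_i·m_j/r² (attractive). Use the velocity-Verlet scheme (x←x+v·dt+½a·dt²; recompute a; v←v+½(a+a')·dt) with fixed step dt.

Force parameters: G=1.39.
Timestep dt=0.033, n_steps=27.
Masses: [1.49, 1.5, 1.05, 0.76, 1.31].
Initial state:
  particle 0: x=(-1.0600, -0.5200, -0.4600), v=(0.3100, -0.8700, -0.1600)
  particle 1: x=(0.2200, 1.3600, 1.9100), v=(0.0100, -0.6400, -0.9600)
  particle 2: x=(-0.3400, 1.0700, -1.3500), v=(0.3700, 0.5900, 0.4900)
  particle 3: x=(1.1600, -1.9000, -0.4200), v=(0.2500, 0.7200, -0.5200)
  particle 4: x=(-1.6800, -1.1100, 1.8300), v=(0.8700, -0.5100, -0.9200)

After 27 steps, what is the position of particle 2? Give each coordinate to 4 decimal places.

(-0.0468, 1.3721, -0.7083)

step 0: x0=(-1.0600, -0.5200, -0.4600) x1=(0.2200, 1.3600, 1.9100) x2=(-0.3400, 1.0700, -1.3500) x3=(1.1600, -1.9000, -0.4200) x4=(-1.6800, -1.1100, 1.8300)
step 1: x0=(-1.0496, -0.5486, -0.4651) x1=(0.2202, 1.3387, 1.8782) x2=(-0.3279, 1.0892, -1.3335) x3=(1.1680, -1.8760, -0.4371) x4=(-1.6511, -1.1267, 1.7994)
step 2: x0=(-1.0390, -0.5768, -0.4700) x1=(0.2202, 1.3171, 1.8460) x2=(-0.3159, 1.1077, -1.3165) x3=(1.1755, -1.8516, -0.4541) x4=(-1.6219, -1.1430, 1.7683)
step 3: x0=(-1.0280, -0.6049, -0.4745) x1=(0.2200, 1.2951, 1.8134) x2=(-0.3041, 1.1257, -1.2989) x3=(1.1825, -1.8268, -0.4709) x4=(-1.5924, -1.1591, 1.7367)
step 4: x0=(-1.0167, -0.6326, -0.4787) x1=(0.2196, 1.2727, 1.7805) x2=(-0.2925, 1.1431, -1.2807) x3=(1.1890, -1.8015, -0.4876) x4=(-1.5625, -1.1748, 1.7047)
step 5: x0=(-1.0052, -0.6600, -0.4825) x1=(0.2189, 1.2499, 1.7473) x2=(-0.2810, 1.1598, -1.2620) x3=(1.1950, -1.7759, -0.5041) x4=(-1.5322, -1.1901, 1.6721)
step 6: x0=(-0.9934, -0.6872, -0.4859) x1=(0.2181, 1.2268, 1.7136) x2=(-0.2696, 1.1760, -1.2428) x3=(1.2004, -1.7497, -0.5205) x4=(-1.5016, -1.2051, 1.6389)
step 7: x0=(-0.9813, -0.7141, -0.4890) x1=(0.2170, 1.2033, 1.6796) x2=(-0.2583, 1.1916, -1.2230) x3=(1.2052, -1.7232, -0.5368) x4=(-1.4707, -1.2198, 1.6052)
step 8: x0=(-0.9689, -0.7408, -0.4916) x1=(0.2156, 1.1794, 1.6452) x2=(-0.2472, 1.2066, -1.2026) x3=(1.2095, -1.6962, -0.5528) x4=(-1.4394, -1.2341, 1.5710)
step 9: x0=(-0.9562, -0.7672, -0.4937) x1=(0.2141, 1.1552, 1.6104) x2=(-0.2362, 1.2210, -1.1818) x3=(1.2131, -1.6688, -0.5687) x4=(-1.4077, -1.2480, 1.5361)
step 10: x0=(-0.9432, -0.7933, -0.4954) x1=(0.2123, 1.1305, 1.5751) x2=(-0.2252, 1.2348, -1.1603) x3=(1.2162, -1.6409, -0.5844) x4=(-1.3757, -1.2615, 1.5007)
step 11: x0=(-0.9299, -0.8192, -0.4966) x1=(0.2103, 1.1054, 1.5395) x2=(-0.2144, 1.2480, -1.1384) x3=(1.2186, -1.6126, -0.5999) x4=(-1.3433, -1.2746, 1.4646)
step 12: x0=(-0.9163, -0.8448, -0.4973) x1=(0.2080, 1.0799, 1.5034) x2=(-0.2036, 1.2606, -1.1159) x3=(1.2203, -1.5839, -0.6151) x4=(-1.3105, -1.2873, 1.4279)
step 13: x0=(-0.9024, -0.8702, -0.4974) x1=(0.2055, 1.0539, 1.4669) x2=(-0.1929, 1.2726, -1.0929) x3=(1.2213, -1.5548, -0.6302) x4=(-1.2774, -1.2995, 1.3906)
step 14: x0=(-0.8882, -0.8953, -0.4970) x1=(0.2028, 1.0276, 1.4299) x2=(-0.1823, 1.2840, -1.0693) x3=(1.2217, -1.5252, -0.6450) x4=(-1.2438, -1.3114, 1.3525)
step 15: x0=(-0.8737, -0.9202, -0.4959) x1=(0.1998, 1.0007, 1.3924) x2=(-0.1717, 1.2948, -1.0452) x3=(1.2213, -1.4952, -0.6596) x4=(-1.2099, -1.3227, 1.3137)
step 16: x0=(-0.8588, -0.9448, -0.4942) x1=(0.1966, 0.9735, 1.3544) x2=(-0.1612, 1.3050, -1.0205) x3=(1.2202, -1.4648, -0.6739) x4=(-1.1756, -1.3336, 1.2742)
step 17: x0=(-0.8437, -0.9691, -0.4919) x1=(0.1931, 0.9457, 1.3159) x2=(-0.1507, 1.3146, -0.9953) x3=(1.2183, -1.4339, -0.6879) x4=(-1.1408, -1.3440, 1.2339)
step 18: x0=(-0.8282, -0.9932, -0.4889) x1=(0.1894, 0.9176, 1.2769) x2=(-0.1402, 1.3235, -0.9694) x3=(1.2157, -1.4026, -0.7016) x4=(-1.1057, -1.3539, 1.1927)
step 19: x0=(-0.8124, -1.0170, -0.4851) x1=(0.1854, 0.8889, 1.2373) x2=(-0.1298, 1.3317, -0.9430) x3=(1.2122, -1.3710, -0.7150) x4=(-1.0701, -1.3632, 1.1507)
step 20: x0=(-0.7962, -1.0406, -0.4805) x1=(0.1812, 0.8597, 1.1971) x2=(-0.1194, 1.3393, -0.9160) x3=(1.2079, -1.3389, -0.7281) x4=(-1.0342, -1.3720, 1.1078)
step 21: x0=(-0.7798, -1.0639, -0.4752) x1=(0.1767, 0.8301, 1.1564) x2=(-0.1091, 1.3463, -0.8883) x3=(1.2027, -1.3064, -0.7409) x4=(-0.9978, -1.3802, 1.0639)
step 22: x0=(-0.7629, -1.0870, -0.4689) x1=(0.1719, 0.7999, 1.1150) x2=(-0.0987, 1.3525, -0.8600) x3=(1.1966, -1.2735, -0.7532) x4=(-0.9609, -1.3878, 1.0190)
step 23: x0=(-0.7457, -1.1097, -0.4617) x1=(0.1669, 0.7693, 1.0730) x2=(-0.0883, 1.3580, -0.8311) x3=(1.1895, -1.2402, -0.7652) x4=(-0.9236, -1.3948, 0.9731)
step 24: x0=(-0.7282, -1.1322, -0.4535) x1=(0.1615, 0.7381, 1.0303) x2=(-0.0780, 1.3627, -0.8015) x3=(1.1815, -1.2065, -0.7767) x4=(-0.8859, -1.4011, 0.9259)
step 25: x0=(-0.7102, -1.1544, -0.4442) x1=(0.1560, 0.7063, 0.9869) x2=(-0.0676, 1.3666, -0.7711) x3=(1.1726, -1.1725, -0.7878) x4=(-0.8477, -1.4067, 0.8775)
step 26: x0=(-0.6919, -1.1764, -0.4337) x1=(0.1501, 0.6741, 0.9428) x2=(-0.0572, 1.3698, -0.7401) x3=(1.1626, -1.1381, -0.7984) x4=(-0.8090, -1.4116, 0.8277)
step 27: x0=(-0.6732, -1.1980, -0.4219) x1=(0.1439, 0.6413, 0.8979) x2=(-0.0468, 1.3721, -0.7083) x3=(1.1515, -1.1034, -0.8085) x4=(-0.7699, -1.4156, 0.7765)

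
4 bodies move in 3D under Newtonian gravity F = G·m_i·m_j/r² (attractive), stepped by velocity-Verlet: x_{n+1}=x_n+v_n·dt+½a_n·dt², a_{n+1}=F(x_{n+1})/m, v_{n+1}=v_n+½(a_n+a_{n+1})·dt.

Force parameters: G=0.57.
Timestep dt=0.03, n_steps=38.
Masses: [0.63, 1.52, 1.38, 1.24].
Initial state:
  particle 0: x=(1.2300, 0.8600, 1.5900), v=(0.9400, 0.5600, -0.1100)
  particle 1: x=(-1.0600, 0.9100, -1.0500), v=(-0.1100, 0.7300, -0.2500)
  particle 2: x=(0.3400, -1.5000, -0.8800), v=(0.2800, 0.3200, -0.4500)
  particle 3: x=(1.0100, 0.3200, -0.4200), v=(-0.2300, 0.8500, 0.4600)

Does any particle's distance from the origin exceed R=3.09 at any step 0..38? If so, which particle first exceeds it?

no

step 0: x0=(1.2300, 0.8600, 1.5900) x1=(-1.0600, 0.9100, -1.0500) x2=(0.3400, -1.5000, -0.8800) x3=(1.0100, 0.3200, -0.4200)
step 1: x0=(1.2582, 0.8768, 1.5866) x1=(-1.0632, 0.9318, -1.0575) x2=(0.3484, -1.4903, -0.8935) x3=(1.0030, 0.3454, -0.4062)
step 2: x0=(1.2863, 0.8935, 1.5829) x1=(-1.0662, 0.9536, -1.0649) x2=(0.3568, -1.4803, -0.9069) x3=(0.9958, 0.3708, -0.3924)
step 3: x0=(1.3143, 0.9101, 1.5791) x1=(-1.0691, 0.9752, -1.0722) x2=(0.3652, -1.4701, -0.9203) x3=(0.9884, 0.3960, -0.3787)
step 4: x0=(1.3422, 0.9266, 1.5750) x1=(-1.0718, 0.9967, -1.0795) x2=(0.3737, -1.4596, -0.9336) x3=(0.9809, 0.4212, -0.3649)
step 5: x0=(1.3701, 0.9431, 1.5706) x1=(-1.0743, 1.0181, -1.0867) x2=(0.3821, -1.4489, -0.9469) x3=(0.9732, 0.4463, -0.3512)
step 6: x0=(1.3978, 0.9595, 1.5661) x1=(-1.0766, 1.0394, -1.0939) x2=(0.3905, -1.4380, -0.9601) x3=(0.9653, 0.4712, -0.3375)
step 7: x0=(1.4255, 0.9758, 1.5613) x1=(-1.0788, 1.0606, -1.1010) x2=(0.3989, -1.4269, -0.9732) x3=(0.9572, 0.4961, -0.3238)
step 8: x0=(1.4531, 0.9920, 1.5563) x1=(-1.0807, 1.0817, -1.1080) x2=(0.4074, -1.4155, -0.9863) x3=(0.9489, 0.5209, -0.3102)
step 9: x0=(1.4806, 1.0082, 1.5510) x1=(-1.0825, 1.1027, -1.1150) x2=(0.4158, -1.4039, -0.9994) x3=(0.9406, 0.5456, -0.2966)
step 10: x0=(1.5080, 1.0243, 1.5456) x1=(-1.0842, 1.1236, -1.1219) x2=(0.4242, -1.3921, -1.0123) x3=(0.9320, 0.5702, -0.2830)
step 11: x0=(1.5352, 1.0404, 1.5399) x1=(-1.0856, 1.1444, -1.1287) x2=(0.4326, -1.3800, -1.0253) x3=(0.9233, 0.5947, -0.2694)
step 12: x0=(1.5624, 1.0563, 1.5339) x1=(-1.0869, 1.1650, -1.1355) x2=(0.4410, -1.3677, -1.0381) x3=(0.9145, 0.6192, -0.2559)
step 13: x0=(1.5895, 1.0722, 1.5278) x1=(-1.0881, 1.1856, -1.1422) x2=(0.4494, -1.3553, -1.0509) x3=(0.9055, 0.6436, -0.2424)
step 14: x0=(1.6165, 1.0881, 1.5214) x1=(-1.0890, 1.2061, -1.1488) x2=(0.4578, -1.3426, -1.0637) x3=(0.8964, 0.6679, -0.2290)
step 15: x0=(1.6433, 1.1038, 1.5148) x1=(-1.0898, 1.2265, -1.1553) x2=(0.4661, -1.3297, -1.0763) x3=(0.8871, 0.6921, -0.2156)
step 16: x0=(1.6700, 1.1195, 1.5079) x1=(-1.0904, 1.2468, -1.1618) x2=(0.4745, -1.3166, -1.0890) x3=(0.8778, 0.7163, -0.2022)
step 17: x0=(1.6966, 1.1351, 1.5009) x1=(-1.0909, 1.2670, -1.1682) x2=(0.4828, -1.3033, -1.1015) x3=(0.8683, 0.7403, -0.1889)
step 18: x0=(1.7231, 1.1507, 1.4936) x1=(-1.0912, 1.2871, -1.1746) x2=(0.4911, -1.2898, -1.1140) x3=(0.8587, 0.7644, -0.1756)
step 19: x0=(1.7494, 1.1662, 1.4861) x1=(-1.0913, 1.3071, -1.1809) x2=(0.4994, -1.2761, -1.1264) x3=(0.8489, 0.7883, -0.1623)
step 20: x0=(1.7756, 1.1816, 1.4784) x1=(-1.0913, 1.3270, -1.1871) x2=(0.5077, -1.2623, -1.1388) x3=(0.8391, 0.8122, -0.1492)
step 21: x0=(1.8017, 1.1970, 1.4704) x1=(-1.0911, 1.3468, -1.1932) x2=(0.5160, -1.2482, -1.1511) x3=(0.8291, 0.8360, -0.1360)
step 22: x0=(1.8276, 1.2123, 1.4623) x1=(-1.0907, 1.3665, -1.1993) x2=(0.5242, -1.2339, -1.1633) x3=(0.8191, 0.8597, -0.1230)
step 23: x0=(1.8534, 1.2276, 1.4539) x1=(-1.0902, 1.3861, -1.2052) x2=(0.5324, -1.2195, -1.1755) x3=(0.8089, 0.8834, -0.1099)
step 24: x0=(1.8790, 1.2427, 1.4454) x1=(-1.0895, 1.4056, -1.2111) x2=(0.5406, -1.2048, -1.1876) x3=(0.7987, 0.9071, -0.0970)
step 25: x0=(1.9045, 1.2579, 1.4366) x1=(-1.0887, 1.4251, -1.2170) x2=(0.5488, -1.1900, -1.1996) x3=(0.7883, 0.9306, -0.0841)
step 26: x0=(1.9298, 1.2729, 1.4276) x1=(-1.0877, 1.4444, -1.2227) x2=(0.5570, -1.1750, -1.2116) x3=(0.7779, 0.9541, -0.0712)
step 27: x0=(1.9550, 1.2879, 1.4184) x1=(-1.0865, 1.4637, -1.2284) x2=(0.5651, -1.1598, -1.2235) x3=(0.7674, 0.9776, -0.0585)
step 28: x0=(1.9800, 1.3029, 1.4091) x1=(-1.0852, 1.4828, -1.2340) x2=(0.5732, -1.1445, -1.2353) x3=(0.7568, 1.0010, -0.0458)
step 29: x0=(2.0048, 1.3178, 1.3995) x1=(-1.0837, 1.5019, -1.2395) x2=(0.5812, -1.1290, -1.2471) x3=(0.7461, 1.0243, -0.0331)
step 30: x0=(2.0295, 1.3326, 1.3897) x1=(-1.0820, 1.5209, -1.2449) x2=(0.5893, -1.1133, -1.2588) x3=(0.7353, 1.0476, -0.0206)
step 31: x0=(2.0540, 1.3474, 1.3798) x1=(-1.0803, 1.5398, -1.2503) x2=(0.5973, -1.0974, -1.2704) x3=(0.7245, 1.0708, -0.0081)
step 32: x0=(2.0783, 1.3622, 1.3697) x1=(-1.0783, 1.5586, -1.2556) x2=(0.6053, -1.0814, -1.2820) x3=(0.7136, 1.0940, 0.0043)
step 33: x0=(2.1025, 1.3769, 1.3594) x1=(-1.0762, 1.5773, -1.2607) x2=(0.6132, -1.0652, -1.2935) x3=(0.7026, 1.1171, 0.0166)
step 34: x0=(2.1265, 1.3915, 1.3489) x1=(-1.0739, 1.5959, -1.2658) x2=(0.6211, -1.0488, -1.3050) x3=(0.6916, 1.1402, 0.0288)
step 35: x0=(2.1503, 1.4061, 1.3382) x1=(-1.0715, 1.6145, -1.2709) x2=(0.6290, -1.0323, -1.3164) x3=(0.6804, 1.1633, 0.0410)
step 36: x0=(2.1740, 1.4207, 1.3274) x1=(-1.0690, 1.6329, -1.2758) x2=(0.6369, -1.0156, -1.3277) x3=(0.6693, 1.1862, 0.0530)
step 37: x0=(2.1975, 1.4352, 1.3164) x1=(-1.0662, 1.6513, -1.2806) x2=(0.6447, -0.9988, -1.3389) x3=(0.6580, 1.2092, 0.0649)
step 38: x0=(2.2208, 1.4496, 1.3053) x1=(-1.0634, 1.6696, -1.2854) x2=(0.6525, -0.9818, -1.3501) x3=(0.6467, 1.2321, 0.0768)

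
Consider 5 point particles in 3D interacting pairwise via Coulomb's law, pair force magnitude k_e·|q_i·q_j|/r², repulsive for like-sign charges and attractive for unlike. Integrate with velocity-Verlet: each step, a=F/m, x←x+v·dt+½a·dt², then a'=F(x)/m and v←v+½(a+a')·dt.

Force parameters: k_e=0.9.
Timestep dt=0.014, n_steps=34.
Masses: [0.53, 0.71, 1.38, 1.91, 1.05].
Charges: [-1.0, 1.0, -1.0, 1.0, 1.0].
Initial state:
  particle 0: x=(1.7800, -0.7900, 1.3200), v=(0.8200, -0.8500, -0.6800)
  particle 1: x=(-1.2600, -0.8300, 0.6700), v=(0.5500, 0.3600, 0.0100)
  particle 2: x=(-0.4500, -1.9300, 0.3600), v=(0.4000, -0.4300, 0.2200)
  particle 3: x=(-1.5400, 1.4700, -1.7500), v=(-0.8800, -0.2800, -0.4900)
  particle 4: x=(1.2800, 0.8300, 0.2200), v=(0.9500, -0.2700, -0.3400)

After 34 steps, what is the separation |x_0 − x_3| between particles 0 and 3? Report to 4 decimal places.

step 0: x0=(1.7800, -0.7900, 1.3200) x1=(-1.2600, -0.8300, 0.6700) x2=(-0.4500, -1.9300, 0.3600) x3=(-1.5400, 1.4700, -1.7500) x4=(1.2800, 0.8300, 0.2200)
step 1: x0=(1.7915, -0.8019, 1.3105) x1=(-1.2523, -0.8250, 0.6701) x2=(-0.4444, -1.9360, 0.3631) x3=(-1.5523, 1.4661, -1.7569) x4=(1.2933, 0.8262, 0.2153)
step 2: x0=(1.8029, -0.8136, 1.3009) x1=(-1.2444, -0.8202, 0.6703) x2=(-0.4389, -1.9419, 0.3662) x3=(-1.5646, 1.4622, -1.7637) x4=(1.3067, 0.8224, 0.2105)
step 3: x0=(1.8143, -0.8253, 1.2912) x1=(-1.2366, -0.8155, 0.6704) x2=(-0.4334, -1.9478, 0.3693) x3=(-1.5770, 1.4582, -1.7706) x4=(1.3200, 0.8185, 0.2058)
step 4: x0=(1.8257, -0.8369, 1.2816) x1=(-1.2286, -0.8109, 0.6705) x2=(-0.4280, -1.9536, 0.3723) x3=(-1.5893, 1.4543, -1.7775) x4=(1.3334, 0.8146, 0.2012)
step 5: x0=(1.8371, -0.8484, 1.2719) x1=(-1.2205, -0.8064, 0.6707) x2=(-0.4226, -1.9594, 0.3754) x3=(-1.6016, 1.4504, -1.7844) x4=(1.3468, 0.8106, 0.1965)
step 6: x0=(1.8485, -0.8598, 1.2621) x1=(-1.2124, -0.8021, 0.6708) x2=(-0.4172, -1.9651, 0.3785) x3=(-1.6140, 1.4465, -1.7913) x4=(1.3603, 0.8066, 0.1919)
step 7: x0=(1.8598, -0.8711, 1.2523) x1=(-1.2042, -0.7978, 0.6709) x2=(-0.4119, -1.9707, 0.3816) x3=(-1.6263, 1.4426, -1.7981) x4=(1.3738, 0.8026, 0.1874)
step 8: x0=(1.8711, -0.8823, 1.2425) x1=(-1.1960, -0.7938, 0.6711) x2=(-0.4067, -1.9763, 0.3847) x3=(-1.6387, 1.4387, -1.8050) x4=(1.3873, 0.7985, 0.1828)
step 9: x0=(1.8824, -0.8934, 1.2326) x1=(-1.1877, -0.7898, 0.6712) x2=(-0.4015, -1.9818, 0.3878) x3=(-1.6510, 1.4348, -1.8119) x4=(1.4008, 0.7944, 0.1783)
step 10: x0=(1.8937, -0.9045, 1.2227) x1=(-1.1793, -0.7860, 0.6714) x2=(-0.3963, -1.9873, 0.3909) x3=(-1.6633, 1.4308, -1.8189) x4=(1.4144, 0.7902, 0.1738)
step 11: x0=(1.9049, -0.9154, 1.2128) x1=(-1.1708, -0.7822, 0.6715) x2=(-0.3912, -1.9927, 0.3941) x3=(-1.6757, 1.4269, -1.8258) x4=(1.4279, 0.7861, 0.1693)
step 12: x0=(1.9161, -0.9263, 1.2028) x1=(-1.1623, -0.7787, 0.6716) x2=(-0.3861, -1.9980, 0.3972) x3=(-1.6881, 1.4230, -1.8327) x4=(1.4415, 0.7818, 0.1648)
step 13: x0=(1.9274, -0.9370, 1.1928) x1=(-1.1537, -0.7752, 0.6718) x2=(-0.3811, -2.0033, 0.4003) x3=(-1.7004, 1.4191, -1.8396) x4=(1.4552, 0.7776, 0.1604)
step 14: x0=(1.9386, -0.9477, 1.1827) x1=(-1.1450, -0.7718, 0.6719) x2=(-0.3761, -2.0085, 0.4034) x3=(-1.7128, 1.4152, -1.8465) x4=(1.4688, 0.7733, 0.1560)
step 15: x0=(1.9497, -0.9583, 1.1726) x1=(-1.1363, -0.7686, 0.6721) x2=(-0.3711, -2.0137, 0.4065) x3=(-1.7251, 1.4113, -1.8535) x4=(1.4825, 0.7689, 0.1516)
step 16: x0=(1.9609, -0.9688, 1.1625) x1=(-1.1275, -0.7655, 0.6723) x2=(-0.3662, -2.0188, 0.4096) x3=(-1.7375, 1.4074, -1.8604) x4=(1.4962, 0.7645, 0.1472)
step 17: x0=(1.9720, -0.9792, 1.1523) x1=(-1.1186, -0.7626, 0.6724) x2=(-0.3613, -2.0239, 0.4127) x3=(-1.7499, 1.4035, -1.8674) x4=(1.5100, 0.7601, 0.1429)
step 18: x0=(1.9831, -0.9895, 1.1421) x1=(-1.1097, -0.7597, 0.6726) x2=(-0.3565, -2.0289, 0.4158) x3=(-1.7622, 1.3996, -1.8743) x4=(1.5237, 0.7557, 0.1386)
step 19: x0=(1.9942, -0.9997, 1.1318) x1=(-1.1007, -0.7570, 0.6728) x2=(-0.3517, -2.0339, 0.4189) x3=(-1.7746, 1.3957, -1.8813) x4=(1.5375, 0.7512, 0.1343)
step 20: x0=(2.0053, -1.0098, 1.1215) x1=(-1.0917, -0.7544, 0.6730) x2=(-0.3470, -2.0388, 0.4220) x3=(-1.7870, 1.3918, -1.8882) x4=(1.5513, 0.7466, 0.1300)
step 21: x0=(2.0164, -1.0198, 1.1112) x1=(-1.0826, -0.7519, 0.6731) x2=(-0.3423, -2.0436, 0.4252) x3=(-1.7994, 1.3879, -1.8952) x4=(1.5652, 0.7420, 0.1258)
step 22: x0=(2.0274, -1.0298, 1.1009) x1=(-1.0734, -0.7495, 0.6733) x2=(-0.3376, -2.0484, 0.4283) x3=(-1.8117, 1.3840, -1.9021) x4=(1.5790, 0.7374, 0.1216)
step 23: x0=(2.0385, -1.0396, 1.0905) x1=(-1.0642, -0.7473, 0.6735) x2=(-0.3330, -2.0531, 0.4314) x3=(-1.8241, 1.3801, -1.9091) x4=(1.5929, 0.7328, 0.1174)
step 24: x0=(2.0495, -1.0494, 1.0800) x1=(-1.0549, -0.7452, 0.6738) x2=(-0.3284, -2.0578, 0.4345) x3=(-1.8365, 1.3762, -1.9161) x4=(1.6068, 0.7281, 0.1132)
step 25: x0=(2.0605, -1.0590, 1.0696) x1=(-1.0455, -0.7432, 0.6740) x2=(-0.3238, -2.0624, 0.4376) x3=(-1.8489, 1.3723, -1.9231) x4=(1.6207, 0.7234, 0.1090)
step 26: x0=(2.0715, -1.0686, 1.0591) x1=(-1.0361, -0.7413, 0.6742) x2=(-0.3193, -2.0670, 0.4407) x3=(-1.8613, 1.3684, -1.9301) x4=(1.6347, 0.7186, 0.1049)
step 27: x0=(2.0825, -1.0781, 1.0485) x1=(-1.0267, -0.7395, 0.6744) x2=(-0.3148, -2.0715, 0.4438) x3=(-1.8737, 1.3645, -1.9370) x4=(1.6487, 0.7138, 0.1008)
step 28: x0=(2.0934, -1.0875, 1.0380) x1=(-1.0171, -0.7379, 0.6746) x2=(-0.3104, -2.0760, 0.4469) x3=(-1.8861, 1.3606, -1.9440) x4=(1.6627, 0.7089, 0.0967)
step 29: x0=(2.1044, -1.0967, 1.0274) x1=(-1.0076, -0.7364, 0.6749) x2=(-0.3060, -2.0804, 0.4501) x3=(-1.8985, 1.3567, -1.9510) x4=(1.6767, 0.7040, 0.0926)
step 30: x0=(2.1153, -1.1059, 1.0167) x1=(-0.9979, -0.7350, 0.6751) x2=(-0.3016, -2.0847, 0.4532) x3=(-1.9109, 1.3528, -1.9580) x4=(1.6907, 0.6991, 0.0885)
step 31: x0=(2.1262, -1.1150, 1.0061) x1=(-0.9882, -0.7337, 0.6754) x2=(-0.2973, -2.0890, 0.4563) x3=(-1.9233, 1.3489, -1.9650) x4=(1.7048, 0.6942, 0.0845)
step 32: x0=(2.1371, -1.1241, 0.9954) x1=(-0.9785, -0.7325, 0.6757) x2=(-0.2930, -2.0933, 0.4594) x3=(-1.9357, 1.3450, -1.9721) x4=(1.7189, 0.6892, 0.0805)
step 33: x0=(2.1480, -1.1330, 0.9846) x1=(-0.9687, -0.7315, 0.6759) x2=(-0.2887, -2.0975, 0.4625) x3=(-1.9481, 1.3411, -1.9791) x4=(1.7330, 0.6841, 0.0765)
step 34: x0=(2.1589, -1.1418, 0.9738) x1=(-0.9589, -0.7306, 0.6762) x2=(-0.2845, -2.1016, 0.4656) x3=(-1.9605, 1.3372, -1.9861) x4=(1.7472, 0.6790, 0.0725)

5.6459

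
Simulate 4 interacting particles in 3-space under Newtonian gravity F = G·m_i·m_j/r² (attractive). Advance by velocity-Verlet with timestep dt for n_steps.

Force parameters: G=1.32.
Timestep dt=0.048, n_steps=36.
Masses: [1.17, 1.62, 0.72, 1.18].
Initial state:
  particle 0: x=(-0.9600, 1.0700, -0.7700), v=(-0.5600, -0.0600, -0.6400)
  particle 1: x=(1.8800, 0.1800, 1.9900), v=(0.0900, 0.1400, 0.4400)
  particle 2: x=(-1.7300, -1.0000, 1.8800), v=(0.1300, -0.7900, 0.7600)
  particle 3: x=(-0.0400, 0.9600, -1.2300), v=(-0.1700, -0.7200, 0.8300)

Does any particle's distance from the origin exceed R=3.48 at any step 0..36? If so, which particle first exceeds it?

yes, particle 2

step 0: x0=(-0.9600, 1.0700, -0.7700) x1=(1.8800, 0.1800, 1.9900) x2=(-1.7300, -1.0000, 1.8800) x3=(-0.0400, 0.9600, -1.2300)
step 1: x0=(-0.9853, 1.0669, -0.8013) x1=(1.8841, 0.1867, 2.0109) x2=(-1.7235, -1.0377, 1.9163) x3=(-0.0496, 0.9256, -1.1892)
step 2: x0=(-1.0073, 1.0631, -0.8336) x1=(1.8878, 0.1935, 2.0315) x2=(-1.7166, -1.0751, 1.9522) x3=(-0.0622, 0.8914, -1.1468)
step 3: x0=(-1.0259, 1.0585, -0.8666) x1=(1.8911, 0.2004, 2.0518) x2=(-1.7091, -1.1120, 1.9877) x3=(-0.0779, 0.8578, -1.1029)
step 4: x0=(-1.0408, 1.0531, -0.9001) x1=(1.8940, 0.2072, 2.0716) x2=(-1.7013, -1.1486, 2.0229) x3=(-0.0969, 0.8247, -1.0577)
step 5: x0=(-1.0521, 1.0467, -0.9340) x1=(1.8964, 0.2141, 2.0912) x2=(-1.6930, -1.1848, 2.0576) x3=(-0.1193, 0.7924, -1.0115)
step 6: x0=(-1.0595, 1.0391, -0.9678) x1=(1.8985, 0.2210, 2.1104) x2=(-1.6842, -1.2206, 2.0920) x3=(-0.1452, 0.7610, -0.9647)
step 7: x0=(-1.0630, 1.0302, -1.0013) x1=(1.9001, 0.2280, 2.1292) x2=(-1.6750, -1.2560, 2.1261) x3=(-0.1746, 0.7305, -0.9175)
step 8: x0=(-1.0625, 1.0199, -1.0342) x1=(1.9014, 0.2349, 2.1477) x2=(-1.6654, -1.2910, 2.1598) x3=(-0.2078, 0.7012, -0.8702)
step 9: x0=(-1.0580, 1.0081, -1.0660) x1=(1.9022, 0.2419, 2.1658) x2=(-1.6553, -1.3257, 2.1931) x3=(-0.2446, 0.6732, -0.8232)
step 10: x0=(-1.0496, 0.9946, -1.0964) x1=(1.9027, 0.2488, 2.1836) x2=(-1.6448, -1.3600, 2.2260) x3=(-0.2850, 0.6467, -0.7770)
step 11: x0=(-1.0372, 0.9792, -1.1249) x1=(1.9027, 0.2558, 2.2011) x2=(-1.6340, -1.3939, 2.2586) x3=(-0.3291, 0.6218, -0.7320)
step 12: x0=(-1.0210, 0.9619, -1.1511) x1=(1.9024, 0.2627, 2.2183) x2=(-1.6227, -1.4275, 2.2909) x3=(-0.3766, 0.5986, -0.6885)
step 13: x0=(-1.0012, 0.9425, -1.1746) x1=(1.9016, 0.2696, 2.2351) x2=(-1.6110, -1.4606, 2.3227) x3=(-0.4273, 0.5772, -0.6472)
step 14: x0=(-0.9780, 0.9209, -1.1948) x1=(1.9004, 0.2766, 2.2515) x2=(-1.5989, -1.4934, 2.3543) x3=(-0.4812, 0.5577, -0.6084)
step 15: x0=(-0.9518, 0.8971, -1.2113) x1=(1.8988, 0.2835, 2.2677) x2=(-1.5865, -1.5257, 2.3854) x3=(-0.5377, 0.5402, -0.5726)
step 16: x0=(-0.9230, 0.8711, -1.2236) x1=(1.8969, 0.2903, 2.2835) x2=(-1.5736, -1.5577, 2.4162) x3=(-0.5965, 0.5248, -0.5402)
step 17: x0=(-0.8920, 0.8428, -1.2314) x1=(1.8945, 0.2972, 2.2990) x2=(-1.5604, -1.5893, 2.4466) x3=(-0.6571, 0.5114, -0.5117)
step 18: x0=(-0.8593, 0.8124, -1.2344) x1=(1.8917, 0.3040, 2.3142) x2=(-1.5468, -1.6205, 2.4767) x3=(-0.7190, 0.5000, -0.4873)
step 19: x0=(-0.8257, 0.7798, -1.2323) x1=(1.8886, 0.3108, 2.3291) x2=(-1.5329, -1.6513, 2.5064) x3=(-0.7817, 0.4904, -0.4673)
step 20: x0=(-0.7916, 0.7452, -1.2249) x1=(1.8850, 0.3175, 2.3437) x2=(-1.5186, -1.6818, 2.5357) x3=(-0.8444, 0.4827, -0.4520)
step 21: x0=(-0.7577, 0.7089, -1.2121) x1=(1.8811, 0.3242, 2.3580) x2=(-1.5039, -1.7118, 2.5647) x3=(-0.9065, 0.4765, -0.4413)
step 22: x0=(-0.7247, 0.6709, -1.1940) x1=(1.8768, 0.3308, 2.3720) x2=(-1.4890, -1.7414, 2.5933) x3=(-0.9676, 0.4717, -0.4352)
step 23: x0=(-0.6931, 0.6316, -1.1707) x1=(1.8720, 0.3374, 2.3857) x2=(-1.4737, -1.7706, 2.6216) x3=(-1.0268, 0.4682, -0.4337)
step 24: x0=(-0.6635, 0.5912, -1.1425) x1=(1.8669, 0.3440, 2.3991) x2=(-1.4580, -1.7994, 2.6495) x3=(-1.0838, 0.4655, -0.4366)
step 25: x0=(-0.6364, 0.5499, -1.1095) x1=(1.8615, 0.3505, 2.4122) x2=(-1.4421, -1.8278, 2.6770) x3=(-1.1379, 0.4636, -0.4434)
step 26: x0=(-0.6123, 0.5080, -1.0721) x1=(1.8556, 0.3569, 2.4250) x2=(-1.4258, -1.8558, 2.7042) x3=(-1.1888, 0.4620, -0.4540)
step 27: x0=(-0.5914, 0.4658, -1.0308) x1=(1.8494, 0.3632, 2.4375) x2=(-1.4092, -1.8834, 2.7310) x3=(-1.2362, 0.4607, -0.4679)
step 28: x0=(-0.5741, 0.4235, -0.9859) x1=(1.8428, 0.3695, 2.4497) x2=(-1.3924, -1.9106, 2.7575) x3=(-1.2796, 0.4593, -0.4847)
step 29: x0=(-0.5605, 0.3813, -0.9379) x1=(1.8358, 0.3757, 2.4617) x2=(-1.3752, -1.9374, 2.7836) x3=(-1.3191, 0.4576, -0.5040)
step 30: x0=(-0.5508, 0.3395, -0.8874) x1=(1.8284, 0.3819, 2.4733) x2=(-1.3578, -1.9638, 2.8094) x3=(-1.3543, 0.4554, -0.5253)
step 31: x0=(-0.5450, 0.2982, -0.8346) x1=(1.8207, 0.3879, 2.4847) x2=(-1.3400, -1.9898, 2.8348) x3=(-1.3853, 0.4526, -0.5481)
step 32: x0=(-0.5433, 0.2576, -0.7801) x1=(1.8126, 0.3939, 2.4958) x2=(-1.3220, -2.0153, 2.8599) x3=(-1.4120, 0.4489, -0.5720)
step 33: x0=(-0.5455, 0.2179, -0.7243) x1=(1.8042, 0.3998, 2.5066) x2=(-1.3038, -2.0405, 2.8847) x3=(-1.4345, 0.4443, -0.5966)
step 34: x0=(-0.5515, 0.1792, -0.6675) x1=(1.7954, 0.4055, 2.5171) x2=(-1.2852, -2.0653, 2.9090) x3=(-1.4528, 0.4385, -0.6216)
step 35: x0=(-0.5612, 0.1415, -0.6102) x1=(1.7862, 0.4112, 2.5273) x2=(-1.2664, -2.0897, 2.9331) x3=(-1.4671, 0.4316, -0.6464)
step 36: x0=(-0.5746, 0.1050, -0.5527) x1=(1.7766, 0.4168, 2.5372) x2=(-1.2473, -2.1136, 2.9568) x3=(-1.4774, 0.4235, -0.6709)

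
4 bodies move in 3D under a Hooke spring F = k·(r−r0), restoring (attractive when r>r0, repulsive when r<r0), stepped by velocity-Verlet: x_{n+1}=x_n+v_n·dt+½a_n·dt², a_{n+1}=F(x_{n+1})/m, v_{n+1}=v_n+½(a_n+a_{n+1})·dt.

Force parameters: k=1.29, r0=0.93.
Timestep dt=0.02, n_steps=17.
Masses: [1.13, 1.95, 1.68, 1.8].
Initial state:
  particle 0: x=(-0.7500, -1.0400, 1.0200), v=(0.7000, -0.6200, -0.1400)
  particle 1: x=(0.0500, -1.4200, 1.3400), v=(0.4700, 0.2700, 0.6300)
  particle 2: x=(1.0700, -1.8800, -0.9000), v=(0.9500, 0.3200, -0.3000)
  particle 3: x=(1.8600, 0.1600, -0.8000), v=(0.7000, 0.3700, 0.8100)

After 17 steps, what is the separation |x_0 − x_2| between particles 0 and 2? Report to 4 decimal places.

step 0: x0=(-0.7500, -1.0400, 1.0200) x1=(0.0500, -1.4200, 1.3400) x2=(1.0700, -1.8800, -0.9000) x3=(1.8600, 0.1600, -0.8000)
step 1: x0=(-0.7353, -1.0523, 1.0166) x1=(0.0597, -1.4145, 1.3522) x2=(1.0888, -1.8733, -0.9056) x3=(1.8735, 0.1669, -0.7834)
step 2: x0=(-0.7192, -1.0645, 1.0120) x1=(0.0698, -1.4088, 1.3636) x2=(1.1071, -1.8660, -0.9103) x3=(1.8859, 0.1730, -0.7660)
step 3: x0=(-0.7016, -1.0765, 1.0063) x1=(0.0805, -1.4028, 1.3743) x2=(1.1251, -1.8580, -0.9142) x3=(1.8973, 0.1781, -0.7478)
step 4: x0=(-0.6826, -1.0883, 0.9994) x1=(0.0917, -1.3966, 1.3842) x2=(1.1425, -1.8495, -0.9172) x3=(1.9077, 0.1823, -0.7289)
step 5: x0=(-0.6623, -1.1000, 0.9913) x1=(0.1034, -1.3902, 1.3932) x2=(1.1596, -1.8403, -0.9193) x3=(1.9170, 0.1856, -0.7092)
step 6: x0=(-0.6405, -1.1114, 0.9821) x1=(0.1157, -1.3836, 1.4015) x2=(1.1761, -1.8306, -0.9205) x3=(1.9253, 0.1879, -0.6888)
step 7: x0=(-0.6174, -1.1226, 0.9718) x1=(0.1284, -1.3768, 1.4091) x2=(1.1923, -1.8203, -0.9209) x3=(1.9326, 0.1894, -0.6676)
step 8: x0=(-0.5929, -1.1336, 0.9604) x1=(0.1417, -1.3698, 1.4158) x2=(1.2080, -1.8093, -0.9204) x3=(1.9388, 0.1899, -0.6457)
step 9: x0=(-0.5670, -1.1444, 0.9478) x1=(0.1555, -1.3625, 1.4218) x2=(1.2232, -1.7979, -0.9190) x3=(1.9441, 0.1895, -0.6231)
step 10: x0=(-0.5398, -1.1549, 0.9342) x1=(0.1699, -1.3550, 1.4269) x2=(1.2380, -1.7858, -0.9167) x3=(1.9484, 0.1882, -0.5998)
step 11: x0=(-0.5113, -1.1652, 0.9195) x1=(0.1847, -1.3474, 1.4314) x2=(1.2524, -1.7732, -0.9135) x3=(1.9517, 0.1861, -0.5759)
step 12: x0=(-0.4815, -1.1752, 0.9038) x1=(0.2001, -1.3395, 1.4350) x2=(1.2663, -1.7601, -0.9094) x3=(1.9540, 0.1830, -0.5513)
step 13: x0=(-0.4504, -1.1849, 0.8871) x1=(0.2160, -1.3314, 1.4379) x2=(1.2798, -1.7464, -0.9045) x3=(1.9554, 0.1790, -0.5261)
step 14: x0=(-0.4181, -1.1944, 0.8694) x1=(0.2324, -1.3231, 1.4401) x2=(1.2929, -1.7322, -0.8986) x3=(1.9559, 0.1742, -0.5002)
step 15: x0=(-0.3845, -1.2035, 0.8508) x1=(0.2493, -1.3146, 1.4415) x2=(1.3055, -1.7176, -0.8919) x3=(1.9554, 0.1684, -0.4738)
step 16: x0=(-0.3497, -1.2124, 0.8312) x1=(0.2667, -1.3059, 1.4421) x2=(1.3177, -1.7024, -0.8844) x3=(1.9540, 0.1619, -0.4468)
step 17: x0=(-0.3138, -1.2210, 0.8107) x1=(0.2846, -1.2970, 1.4421) x2=(1.3295, -1.6867, -0.8760) x3=(1.9518, 0.1544, -0.4192)

2.4004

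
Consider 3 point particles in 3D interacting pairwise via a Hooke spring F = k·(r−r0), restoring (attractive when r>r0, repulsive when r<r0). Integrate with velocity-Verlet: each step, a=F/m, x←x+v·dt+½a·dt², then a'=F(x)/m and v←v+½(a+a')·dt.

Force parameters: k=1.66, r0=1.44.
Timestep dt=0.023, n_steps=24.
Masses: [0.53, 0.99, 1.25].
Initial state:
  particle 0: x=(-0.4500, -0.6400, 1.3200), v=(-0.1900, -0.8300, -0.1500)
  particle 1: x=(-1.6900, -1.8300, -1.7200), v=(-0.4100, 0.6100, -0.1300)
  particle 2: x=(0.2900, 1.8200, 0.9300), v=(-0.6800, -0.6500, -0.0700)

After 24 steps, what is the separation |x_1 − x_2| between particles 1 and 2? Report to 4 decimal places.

2.5266

step 0: x0=(-0.4500, -0.6400, 1.3200) x1=(-1.6900, -1.8300, -1.7200) x2=(0.2900, 1.8200, 0.9300)
step 1: x0=(-0.4547, -0.6588, 1.3149) x1=(-1.6985, -1.8145, -1.7214) x2=(0.2738, 1.8038, 0.9278)
step 2: x0=(-0.4601, -0.6768, 1.3066) x1=(-1.7051, -1.7962, -1.7195) x2=(0.2563, 1.7849, 0.9244)
step 3: x0=(-0.4661, -0.6942, 1.2951) x1=(-1.7098, -1.7750, -1.7144) x2=(0.2376, 1.7636, 0.9198)
step 4: x0=(-0.4728, -0.7107, 1.2804) x1=(-1.7127, -1.7511, -1.7061) x2=(0.2178, 1.7397, 0.9140)
step 5: x0=(-0.4802, -0.7265, 1.2626) x1=(-1.7138, -1.7244, -1.6947) x2=(0.1968, 1.7134, 0.9071)
step 6: x0=(-0.4883, -0.7415, 1.2418) x1=(-1.7130, -1.6952, -1.6802) x2=(0.1747, 1.6847, 0.8990)
step 7: x0=(-0.4971, -0.7556, 1.2179) x1=(-1.7105, -1.6634, -1.6626) x2=(0.1515, 1.6535, 0.8897)
step 8: x0=(-0.5065, -0.7688, 1.1912) x1=(-1.7062, -1.6292, -1.6421) x2=(0.1271, 1.6201, 0.8794)
step 9: x0=(-0.5166, -0.7812, 1.1617) x1=(-1.7003, -1.5925, -1.6186) x2=(0.1017, 1.5844, 0.8679)
step 10: x0=(-0.5273, -0.7926, 1.1294) x1=(-1.6927, -1.5536, -1.5923) x2=(0.0753, 1.5465, 0.8553)
step 11: x0=(-0.5386, -0.8032, 1.0947) x1=(-1.6835, -1.5125, -1.5634) x2=(0.0479, 1.5064, 0.8416)
step 12: x0=(-0.5505, -0.8128, 1.0574) x1=(-1.6728, -1.4693, -1.5317) x2=(0.0195, 1.4644, 0.8269)
step 13: x0=(-0.5629, -0.8215, 1.0179) x1=(-1.6606, -1.4241, -1.4976) x2=(-0.0099, 1.4203, 0.8112)
step 14: x0=(-0.5760, -0.8292, 0.9762) x1=(-1.6470, -1.3770, -1.4611) x2=(-0.0401, 1.3744, 0.7945)
step 15: x0=(-0.5895, -0.8361, 0.9325) x1=(-1.6321, -1.3282, -1.4222) x2=(-0.0712, 1.3267, 0.7769)
step 16: x0=(-0.6035, -0.8421, 0.8869) x1=(-1.6158, -1.2777, -1.3813) x2=(-0.1031, 1.2773, 0.7583)
step 17: x0=(-0.6179, -0.8471, 0.8397) x1=(-1.5984, -1.2256, -1.3383) x2=(-0.1357, 1.2263, 0.7389)
step 18: x0=(-0.6327, -0.8514, 0.7909) x1=(-1.5799, -1.1722, -1.2934) x2=(-0.1691, 1.1738, 0.7186)
step 19: x0=(-0.6479, -0.8547, 0.7408) x1=(-1.5603, -1.1174, -1.2469) x2=(-0.2031, 1.1199, 0.6975)
step 20: x0=(-0.6634, -0.8573, 0.6896) x1=(-1.5397, -1.0614, -1.1987) x2=(-0.2378, 1.0648, 0.6756)
step 21: x0=(-0.6792, -0.8592, 0.6373) x1=(-1.5183, -1.0044, -1.1492) x2=(-0.2730, 1.0085, 0.6531)
step 22: x0=(-0.6951, -0.8603, 0.5843) x1=(-1.4961, -0.9464, -1.0983) x2=(-0.3087, 0.9511, 0.6299)
step 23: x0=(-0.7113, -0.8608, 0.5307) x1=(-1.4733, -0.8876, -1.0464) x2=(-0.3450, 0.8928, 0.6061)
step 24: x0=(-0.7275, -0.8608, 0.4766) x1=(-1.4499, -0.8280, -0.9936) x2=(-0.3816, 0.8337, 0.5817)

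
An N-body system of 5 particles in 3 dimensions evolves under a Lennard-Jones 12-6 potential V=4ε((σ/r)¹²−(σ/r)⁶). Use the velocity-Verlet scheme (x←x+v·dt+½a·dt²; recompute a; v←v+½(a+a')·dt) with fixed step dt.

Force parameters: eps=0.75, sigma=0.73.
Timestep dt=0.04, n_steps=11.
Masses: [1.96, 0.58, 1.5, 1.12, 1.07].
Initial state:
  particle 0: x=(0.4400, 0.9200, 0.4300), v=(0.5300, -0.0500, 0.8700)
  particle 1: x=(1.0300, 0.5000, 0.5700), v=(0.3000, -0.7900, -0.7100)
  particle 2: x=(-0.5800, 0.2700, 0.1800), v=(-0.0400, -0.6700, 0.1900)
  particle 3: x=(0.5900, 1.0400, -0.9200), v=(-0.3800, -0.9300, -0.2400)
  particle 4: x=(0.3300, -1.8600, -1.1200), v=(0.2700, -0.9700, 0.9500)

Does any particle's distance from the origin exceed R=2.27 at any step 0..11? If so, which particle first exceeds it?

yes, particle 4

step 0: x0=(0.4400, 0.9200, 0.4300) x1=(1.0300, 0.5000, 0.5700) x2=(-0.5800, 0.2700, 0.1800) x3=(0.5900, 1.0400, -0.9200) x4=(0.3300, -1.8600, -1.1200)
step 1: x0=(0.4544, 0.9226, 0.4631) x1=(1.0641, 0.4526, 0.5467) x2=(-0.5813, 0.2434, 0.1877) x3=(0.5748, 1.0027, -0.9293) x4=(0.3408, -1.8988, -1.0820)
step 2: x0=(0.4643, 0.9282, 0.4953) x1=(1.1123, 0.3942, 0.5252) x2=(-0.5821, 0.2170, 0.1954) x3=(0.5595, 0.9654, -0.9381) x4=(0.3516, -1.9376, -1.0440)
step 3: x0=(0.4748, 0.9330, 0.5273) x1=(1.1575, 0.3381, 0.5034) x2=(-0.5824, 0.1910, 0.2032) x3=(0.5442, 0.9280, -0.9465) x4=(0.3624, -1.9764, -1.0060)
step 4: x0=(0.4865, 0.9363, 0.5590) x1=(1.1974, 0.2865, 0.4815) x2=(-0.5824, 0.1652, 0.2111) x3=(0.5289, 0.8905, -0.9545) x4=(0.3732, -2.0151, -0.9680)
step 5: x0=(0.4994, 0.9383, 0.5904) x1=(1.2327, 0.2390, 0.4599) x2=(-0.5820, 0.1395, 0.2190) x3=(0.5135, 0.8529, -0.9622) x4=(0.3840, -2.0539, -0.9300)
step 6: x0=(0.5131, 0.9392, 0.6215) x1=(1.2645, 0.1948, 0.4388) x2=(-0.5813, 0.1141, 0.2270) x3=(0.4982, 0.8153, -0.9696) x4=(0.3948, -2.0926, -0.8919)
step 7: x0=(0.5275, 0.9393, 0.6522) x1=(1.2934, 0.1532, 0.4181) x2=(-0.5804, 0.0888, 0.2350) x3=(0.4829, 0.7777, -0.9767) x4=(0.4056, -2.1314, -0.8539)
step 8: x0=(0.5423, 0.9386, 0.6827) x1=(1.3203, 0.1137, 0.3979) x2=(-0.5793, 0.0636, 0.2431) x3=(0.4675, 0.7400, -0.9835) x4=(0.4164, -2.1701, -0.8159)
step 9: x0=(0.5574, 0.9374, 0.7129) x1=(1.3455, 0.0757, 0.3781) x2=(-0.5779, 0.0386, 0.2511) x3=(0.4522, 0.7022, -0.9902) x4=(0.4272, -2.2088, -0.7778)
step 10: x0=(0.5728, 0.9358, 0.7429) x1=(1.3695, 0.0391, 0.3587) x2=(-0.5764, 0.0137, 0.2591) x3=(0.4368, 0.6644, -0.9966) x4=(0.4380, -2.2476, -0.7398)
step 11: x0=(0.5883, 0.9338, 0.7727) x1=(1.3924, 0.0035, 0.3395) x2=(-0.5748, -0.0112, 0.2672) x3=(0.4214, 0.6266, -1.0029) x4=(0.4488, -2.2863, -0.7018)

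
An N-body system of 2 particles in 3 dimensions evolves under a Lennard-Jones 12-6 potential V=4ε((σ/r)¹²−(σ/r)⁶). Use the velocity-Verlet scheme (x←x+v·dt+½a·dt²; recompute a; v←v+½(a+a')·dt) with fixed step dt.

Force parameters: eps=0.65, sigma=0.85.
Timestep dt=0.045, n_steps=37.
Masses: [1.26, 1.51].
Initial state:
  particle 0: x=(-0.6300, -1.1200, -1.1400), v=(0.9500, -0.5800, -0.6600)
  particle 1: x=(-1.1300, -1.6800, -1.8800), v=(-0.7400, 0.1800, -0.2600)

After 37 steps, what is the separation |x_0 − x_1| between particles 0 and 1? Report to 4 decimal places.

2.0478

step 0: x0=(-0.6300, -1.1200, -1.1400) x1=(-1.1300, -1.6800, -1.8800)
step 1: x0=(-0.5879, -1.1469, -1.1707) x1=(-1.1627, -1.6712, -1.8908)
step 2: x0=(-0.5475, -1.1752, -1.2035) x1=(-1.1941, -1.6613, -1.9000)
step 3: x0=(-0.5088, -1.2049, -1.2381) x1=(-1.2240, -1.6502, -1.9076)
step 4: x0=(-0.4721, -1.2358, -1.2746) x1=(-1.2523, -1.6381, -1.9136)
step 5: x0=(-0.4374, -1.2677, -1.3127) x1=(-1.2789, -1.6251, -1.9183)
step 6: x0=(-0.4049, -1.3006, -1.3524) x1=(-1.3036, -1.6114, -1.9216)
step 7: x0=(-0.3745, -1.3342, -1.3935) x1=(-1.3266, -1.5970, -1.9238)
step 8: x0=(-0.3465, -1.3684, -1.4359) x1=(-1.3476, -1.5821, -1.9250)
step 9: x0=(-0.3206, -1.4031, -1.4793) x1=(-1.3668, -1.5668, -1.9252)
step 10: x0=(-0.2970, -1.4382, -1.5237) x1=(-1.3842, -1.5513, -1.9247)
step 11: x0=(-0.2754, -1.4735, -1.5688) x1=(-1.3998, -1.5355, -1.9235)
step 12: x0=(-0.2559, -1.5089, -1.6146) x1=(-1.4137, -1.5197, -1.9218)
step 13: x0=(-0.2383, -1.5443, -1.6609) x1=(-1.4260, -1.5038, -1.9196)
step 14: x0=(-0.2226, -1.5796, -1.7076) x1=(-1.4368, -1.4880, -1.9171)
step 15: x0=(-0.2084, -1.6149, -1.7546) x1=(-1.4462, -1.4723, -1.9144)
step 16: x0=(-0.1958, -1.6499, -1.8018) x1=(-1.4543, -1.4567, -1.9115)
step 17: x0=(-0.1846, -1.6847, -1.8491) x1=(-1.4613, -1.4413, -1.9085)
step 18: x0=(-0.1747, -1.7193, -1.8964) x1=(-1.4672, -1.4261, -1.9055)
step 19: x0=(-0.1658, -1.7537, -1.9438) x1=(-1.4723, -1.4111, -1.9025)
step 20: x0=(-0.1579, -1.7878, -1.9911) x1=(-1.4765, -1.3964, -1.8995)
step 21: x0=(-0.1509, -1.8216, -2.0384) x1=(-1.4800, -1.3818, -1.8965)
step 22: x0=(-0.1446, -1.8552, -2.0856) x1=(-1.4829, -1.3675, -1.8936)
step 23: x0=(-0.1389, -1.8886, -2.1327) x1=(-1.4852, -1.3533, -1.8908)
step 24: x0=(-0.1338, -1.9217, -2.1797) x1=(-1.4871, -1.3393, -1.8880)
step 25: x0=(-0.1291, -1.9547, -2.2266) x1=(-1.4886, -1.3255, -1.8854)
step 26: x0=(-0.1249, -1.9874, -2.2734) x1=(-1.4898, -1.3118, -1.8828)
step 27: x0=(-0.1209, -2.0200, -2.3201) x1=(-1.4907, -1.2983, -1.8803)
step 28: x0=(-0.1173, -2.0525, -2.3667) x1=(-1.4914, -1.2849, -1.8779)
step 29: x0=(-0.1138, -2.0848, -2.4133) x1=(-1.4919, -1.2716, -1.8755)
step 30: x0=(-0.1106, -2.1170, -2.4598) x1=(-1.4923, -1.2584, -1.8732)
step 31: x0=(-0.1075, -2.1492, -2.5062) x1=(-1.4925, -1.2453, -1.8710)
step 32: x0=(-0.1045, -2.1812, -2.5525) x1=(-1.4925, -1.2322, -1.8688)
step 33: x0=(-0.1017, -2.2131, -2.5988) x1=(-1.4925, -1.2192, -1.8667)
step 34: x0=(-0.0989, -2.2450, -2.6450) x1=(-1.4925, -1.2063, -1.8646)
step 35: x0=(-0.0963, -2.2769, -2.6912) x1=(-1.4923, -1.1934, -1.8625)
step 36: x0=(-0.0937, -2.3087, -2.7374) x1=(-1.4922, -1.1806, -1.8604)
step 37: x0=(-0.0911, -2.3404, -2.7835) x1=(-1.4919, -1.1677, -1.8584)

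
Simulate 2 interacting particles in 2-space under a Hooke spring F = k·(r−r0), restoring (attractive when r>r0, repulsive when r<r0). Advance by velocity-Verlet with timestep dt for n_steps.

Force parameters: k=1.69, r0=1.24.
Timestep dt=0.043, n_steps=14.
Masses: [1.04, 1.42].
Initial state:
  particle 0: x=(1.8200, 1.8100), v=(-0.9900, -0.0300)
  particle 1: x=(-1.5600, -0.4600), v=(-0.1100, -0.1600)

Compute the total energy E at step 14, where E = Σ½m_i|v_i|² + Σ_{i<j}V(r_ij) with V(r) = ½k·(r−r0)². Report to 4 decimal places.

7.3045

step 0: x0=(1.8200, 1.8100) x1=(-1.5600, -0.4600)
step 1: x0=(1.7739, 1.8063) x1=(-1.5621, -0.4651)
step 2: x0=(1.7209, 1.7979) x1=(-1.5592, -0.4668)
step 3: x0=(1.6610, 1.7849) x1=(-1.5513, -0.4651)
step 4: x0=(1.5946, 1.7672) x1=(-1.5385, -0.4599)
step 5: x0=(1.5218, 1.7449) x1=(-1.5211, -0.4515)
step 6: x0=(1.4428, 1.7183) x1=(-1.4992, -0.4398)
step 7: x0=(1.3581, 1.6874) x1=(-1.4730, -0.4249)
step 8: x0=(1.2678, 1.6523) x1=(-1.4428, -0.4071)
step 9: x0=(1.1723, 1.6133) x1=(-1.4088, -0.3864)
step 10: x0=(1.0720, 1.5706) x1=(-1.3713, -0.3629)
step 11: x0=(0.9673, 1.5244) x1=(-1.3305, -0.3369)
step 12: x0=(0.8586, 1.4749) x1=(-1.2868, -0.3085)
step 13: x0=(0.7463, 1.4225) x1=(-1.2405, -0.2779)
step 14: x0=(0.6309, 1.3674) x1=(-1.1918, -0.2454)
step 0 velocities: v0=(-0.9900, -0.0300) v1=(-0.1100, -0.1600)
step 0: KE=0.5369, PE=6.7748, E=7.3117
step 14 velocities: v0=(-2.7156, -1.3095) v1=(1.1538, 0.7771)
step 14: KE=6.1003, PE=1.2043, E=7.3045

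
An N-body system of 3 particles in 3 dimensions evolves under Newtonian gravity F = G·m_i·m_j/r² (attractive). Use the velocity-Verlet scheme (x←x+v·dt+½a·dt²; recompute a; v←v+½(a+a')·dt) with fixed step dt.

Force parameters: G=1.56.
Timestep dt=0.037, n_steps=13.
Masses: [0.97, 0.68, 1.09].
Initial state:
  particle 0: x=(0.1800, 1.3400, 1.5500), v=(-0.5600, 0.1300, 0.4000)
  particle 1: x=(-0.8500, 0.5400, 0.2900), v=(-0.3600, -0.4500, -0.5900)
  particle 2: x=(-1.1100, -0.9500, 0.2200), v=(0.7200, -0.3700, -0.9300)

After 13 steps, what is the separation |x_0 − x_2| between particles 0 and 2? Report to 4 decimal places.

3.1603

step 0: x0=(0.1800, 1.3400, 1.5500) x1=(-0.8500, 0.5400, 0.2900) x2=(-1.1100, -0.9500, 0.2200)
step 1: x0=(0.1591, 1.3446, 1.5646) x1=(-0.8632, 0.5230, 0.2684) x2=(-1.0833, -0.9633, 0.1857)
step 2: x0=(0.1378, 1.3488, 1.5787) x1=(-0.8763, 0.5052, 0.2471) x2=(-1.0563, -0.9758, 0.1515)
step 3: x0=(0.1163, 1.3526, 1.5925) x1=(-0.8891, 0.4867, 0.2262) x2=(-1.0292, -0.9874, 0.1174)
step 4: x0=(0.0944, 1.3561, 1.6058) x1=(-0.9018, 0.4674, 0.2056) x2=(-1.0019, -0.9982, 0.0835)
step 5: x0=(0.0722, 1.3591, 1.6187) x1=(-0.9142, 0.4473, 0.1853) x2=(-0.9745, -1.0082, 0.0498)
step 6: x0=(0.0497, 1.3618, 1.6312) x1=(-0.9264, 0.4263, 0.1654) x2=(-0.9471, -1.0173, 0.0163)
step 7: x0=(0.0270, 1.3641, 1.6434) x1=(-0.9384, 0.4045, 0.1457) x2=(-0.9195, -1.0255, -0.0170)
step 8: x0=(0.0040, 1.3661, 1.6551) x1=(-0.9501, 0.3818, 0.1262) x2=(-0.8918, -1.0329, -0.0502)
step 9: x0=(-0.0192, 1.3677, 1.6664) x1=(-0.9615, 0.3583, 0.1070) x2=(-0.8642, -1.0394, -0.0831)
step 10: x0=(-0.0426, 1.3689, 1.6773) x1=(-0.9727, 0.3338, 0.0879) x2=(-0.8365, -1.0450, -0.1158)
step 11: x0=(-0.0662, 1.3698, 1.6879) x1=(-0.9835, 0.3083, 0.0691) x2=(-0.8088, -1.0498, -0.1483)
step 12: x0=(-0.0900, 1.3704, 1.6980) x1=(-0.9940, 0.2819, 0.0504) x2=(-0.7812, -1.0536, -0.1805)
step 13: x0=(-0.1140, 1.3706, 1.7078) x1=(-1.0041, 0.2545, 0.0318) x2=(-0.7536, -1.0565, -0.2125)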